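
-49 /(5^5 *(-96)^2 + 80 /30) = -147 /86400008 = -0.00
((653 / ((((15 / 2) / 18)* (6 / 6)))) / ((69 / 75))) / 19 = 39180 / 437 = 89.66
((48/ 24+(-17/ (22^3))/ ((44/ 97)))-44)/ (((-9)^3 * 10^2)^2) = -19679153/ 2489864857920000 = -0.00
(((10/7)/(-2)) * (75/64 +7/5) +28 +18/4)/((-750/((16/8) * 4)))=-4579/14000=-0.33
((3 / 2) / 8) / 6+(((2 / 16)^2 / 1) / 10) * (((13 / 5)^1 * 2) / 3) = 163 / 4800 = 0.03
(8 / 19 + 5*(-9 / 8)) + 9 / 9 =-639 / 152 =-4.20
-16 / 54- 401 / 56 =-11275 / 1512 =-7.46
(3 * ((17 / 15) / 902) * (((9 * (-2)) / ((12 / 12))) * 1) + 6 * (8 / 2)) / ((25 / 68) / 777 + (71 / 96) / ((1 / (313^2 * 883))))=7603734432 / 20327393966890835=0.00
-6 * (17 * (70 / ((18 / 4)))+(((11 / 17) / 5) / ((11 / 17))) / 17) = -404618 / 255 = -1586.74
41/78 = 0.53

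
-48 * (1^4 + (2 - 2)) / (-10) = 24 / 5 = 4.80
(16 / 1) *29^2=13456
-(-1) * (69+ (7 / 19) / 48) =62935 / 912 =69.01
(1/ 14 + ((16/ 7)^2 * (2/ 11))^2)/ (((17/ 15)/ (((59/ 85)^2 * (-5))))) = -5908555413/ 2854659346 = -2.07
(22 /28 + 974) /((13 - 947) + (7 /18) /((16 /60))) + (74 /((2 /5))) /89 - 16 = -208685409 /13943363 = -14.97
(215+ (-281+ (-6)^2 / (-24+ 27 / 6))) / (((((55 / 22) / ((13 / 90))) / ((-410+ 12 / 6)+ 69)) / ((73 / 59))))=2425206 / 1475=1644.21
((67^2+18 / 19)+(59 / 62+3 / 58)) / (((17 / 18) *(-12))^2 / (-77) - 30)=-53159980797 / 374859626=-141.81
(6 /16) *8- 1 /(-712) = 2137 /712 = 3.00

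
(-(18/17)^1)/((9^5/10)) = -20/111537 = -0.00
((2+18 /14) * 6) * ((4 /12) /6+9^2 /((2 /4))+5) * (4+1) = 345805 /21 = 16466.90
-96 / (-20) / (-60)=-2 / 25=-0.08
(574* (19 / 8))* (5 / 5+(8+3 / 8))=408975 / 32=12780.47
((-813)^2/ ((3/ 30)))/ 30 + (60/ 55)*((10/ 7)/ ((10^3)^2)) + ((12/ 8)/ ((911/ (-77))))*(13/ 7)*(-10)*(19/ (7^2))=2704635766819131/ 12275725000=220323.91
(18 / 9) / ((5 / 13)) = 26 / 5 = 5.20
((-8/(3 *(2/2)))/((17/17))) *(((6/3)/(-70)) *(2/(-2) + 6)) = 8/21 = 0.38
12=12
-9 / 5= -1.80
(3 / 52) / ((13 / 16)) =12 / 169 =0.07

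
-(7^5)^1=-16807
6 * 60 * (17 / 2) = 3060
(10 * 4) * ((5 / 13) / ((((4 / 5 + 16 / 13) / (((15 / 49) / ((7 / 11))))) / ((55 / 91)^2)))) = 3781250 / 2840383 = 1.33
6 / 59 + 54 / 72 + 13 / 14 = 2941 / 1652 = 1.78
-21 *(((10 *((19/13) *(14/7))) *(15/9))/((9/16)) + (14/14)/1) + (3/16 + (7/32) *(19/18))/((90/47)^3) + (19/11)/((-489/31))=-18007642363948013/9787542336000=-1839.85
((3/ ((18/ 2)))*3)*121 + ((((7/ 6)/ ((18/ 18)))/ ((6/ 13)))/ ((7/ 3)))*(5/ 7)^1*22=138.02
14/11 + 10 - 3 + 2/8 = 375/44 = 8.52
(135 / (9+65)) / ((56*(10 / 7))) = 27 / 1184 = 0.02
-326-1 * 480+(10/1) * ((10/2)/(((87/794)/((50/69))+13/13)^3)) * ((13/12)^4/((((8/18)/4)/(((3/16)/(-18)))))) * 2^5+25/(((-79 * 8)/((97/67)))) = -102754011479719606335481/109141462989714011976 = -941.48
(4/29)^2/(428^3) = 1/4121044652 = 0.00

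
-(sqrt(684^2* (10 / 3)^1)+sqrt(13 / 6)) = -228* sqrt(30)- sqrt(78) / 6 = -1250.28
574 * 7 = 4018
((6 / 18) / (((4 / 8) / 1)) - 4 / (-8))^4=2401 / 1296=1.85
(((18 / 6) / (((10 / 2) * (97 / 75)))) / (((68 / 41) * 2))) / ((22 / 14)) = 0.09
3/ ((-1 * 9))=-1/ 3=-0.33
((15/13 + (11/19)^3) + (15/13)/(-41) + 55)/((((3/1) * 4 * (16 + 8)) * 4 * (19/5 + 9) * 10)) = 8579017/22461523968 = 0.00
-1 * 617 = -617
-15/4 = -3.75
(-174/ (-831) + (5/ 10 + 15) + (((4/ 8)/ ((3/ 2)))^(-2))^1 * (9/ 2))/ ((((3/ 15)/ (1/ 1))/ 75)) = 5838750/ 277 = 21078.52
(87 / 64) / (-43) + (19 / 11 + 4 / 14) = 419861 / 211904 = 1.98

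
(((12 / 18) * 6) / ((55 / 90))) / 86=36 / 473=0.08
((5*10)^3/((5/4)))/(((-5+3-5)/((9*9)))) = -8100000/7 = -1157142.86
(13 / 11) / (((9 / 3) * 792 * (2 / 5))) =65 / 52272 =0.00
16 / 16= 1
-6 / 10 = -3 / 5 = -0.60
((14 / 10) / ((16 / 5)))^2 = 49 / 256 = 0.19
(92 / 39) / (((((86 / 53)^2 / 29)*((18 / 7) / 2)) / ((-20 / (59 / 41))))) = -10754481220 / 38290941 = -280.86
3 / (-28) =-3 / 28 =-0.11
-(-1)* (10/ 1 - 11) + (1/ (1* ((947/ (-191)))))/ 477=-1.00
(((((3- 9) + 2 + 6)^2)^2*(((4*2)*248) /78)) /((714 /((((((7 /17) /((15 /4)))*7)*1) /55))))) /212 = 55552 /1478473425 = 0.00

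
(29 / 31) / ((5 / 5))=29 / 31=0.94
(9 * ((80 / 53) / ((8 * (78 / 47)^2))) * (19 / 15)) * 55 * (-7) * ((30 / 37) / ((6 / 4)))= -161588350 / 994227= -162.53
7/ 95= 0.07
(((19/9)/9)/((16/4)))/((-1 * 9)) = -19/2916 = -0.01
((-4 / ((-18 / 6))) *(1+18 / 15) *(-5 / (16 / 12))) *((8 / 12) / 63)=-22 / 189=-0.12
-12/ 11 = -1.09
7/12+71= 859/12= 71.58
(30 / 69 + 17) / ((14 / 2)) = 401 / 161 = 2.49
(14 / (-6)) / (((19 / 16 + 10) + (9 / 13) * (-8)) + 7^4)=-1456 / 1501749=-0.00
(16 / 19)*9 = 144 / 19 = 7.58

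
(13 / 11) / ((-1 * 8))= -13 / 88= -0.15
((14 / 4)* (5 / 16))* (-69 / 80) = -0.94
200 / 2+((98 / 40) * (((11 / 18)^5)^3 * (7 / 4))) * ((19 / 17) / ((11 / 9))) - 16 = 85639833054819334345117 / 1019492359823260385280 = 84.00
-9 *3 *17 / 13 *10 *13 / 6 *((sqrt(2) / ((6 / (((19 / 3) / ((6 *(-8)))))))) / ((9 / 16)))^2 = -30685 / 13122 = -2.34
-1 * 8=-8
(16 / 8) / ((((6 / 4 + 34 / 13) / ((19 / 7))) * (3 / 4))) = 3952 / 2247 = 1.76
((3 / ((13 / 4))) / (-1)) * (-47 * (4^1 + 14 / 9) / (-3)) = -9400 / 117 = -80.34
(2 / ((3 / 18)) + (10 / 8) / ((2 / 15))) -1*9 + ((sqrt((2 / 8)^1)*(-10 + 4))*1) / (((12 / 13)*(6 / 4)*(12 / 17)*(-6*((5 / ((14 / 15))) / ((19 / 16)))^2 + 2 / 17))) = 2519419675 / 203176368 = 12.40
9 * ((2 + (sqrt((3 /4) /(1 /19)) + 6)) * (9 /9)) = 105.97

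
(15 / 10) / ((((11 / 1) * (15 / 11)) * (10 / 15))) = 3 / 20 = 0.15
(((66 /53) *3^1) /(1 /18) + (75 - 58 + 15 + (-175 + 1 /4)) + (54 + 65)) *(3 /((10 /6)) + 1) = 64547 /530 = 121.79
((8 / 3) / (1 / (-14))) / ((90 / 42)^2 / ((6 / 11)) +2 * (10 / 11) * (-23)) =120736 / 108015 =1.12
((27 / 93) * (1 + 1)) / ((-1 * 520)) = -9 / 8060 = -0.00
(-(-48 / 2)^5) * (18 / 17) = 143327232 / 17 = 8431013.65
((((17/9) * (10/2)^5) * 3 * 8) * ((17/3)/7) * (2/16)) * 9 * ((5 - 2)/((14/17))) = 46059375/98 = 469993.62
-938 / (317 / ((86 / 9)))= -80668 / 2853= -28.27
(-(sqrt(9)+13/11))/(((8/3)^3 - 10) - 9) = 1242/11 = 112.91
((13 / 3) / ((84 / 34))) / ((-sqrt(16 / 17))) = -221 *sqrt(17) / 504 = -1.81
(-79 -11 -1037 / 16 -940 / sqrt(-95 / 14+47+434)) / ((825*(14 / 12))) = -2477 / 15400 -376*sqrt(92946) / 2556015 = -0.21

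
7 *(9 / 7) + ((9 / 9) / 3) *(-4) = 23 / 3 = 7.67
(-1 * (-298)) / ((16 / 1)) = 149 / 8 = 18.62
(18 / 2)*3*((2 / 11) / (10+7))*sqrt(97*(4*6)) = 108*sqrt(582) / 187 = 13.93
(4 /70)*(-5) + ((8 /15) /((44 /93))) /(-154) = -1241 /4235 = -0.29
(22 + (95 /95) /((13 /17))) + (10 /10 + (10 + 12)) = 602 /13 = 46.31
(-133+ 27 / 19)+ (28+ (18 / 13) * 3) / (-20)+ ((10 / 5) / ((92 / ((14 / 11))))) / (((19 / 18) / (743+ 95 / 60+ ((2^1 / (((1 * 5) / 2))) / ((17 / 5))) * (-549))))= -56524458 / 482885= -117.06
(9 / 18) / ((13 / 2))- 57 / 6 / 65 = -9 / 130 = -0.07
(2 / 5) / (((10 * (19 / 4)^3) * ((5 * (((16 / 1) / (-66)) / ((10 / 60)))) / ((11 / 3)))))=-484 / 2572125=-0.00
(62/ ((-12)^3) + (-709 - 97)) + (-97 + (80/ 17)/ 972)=-119373479/ 132192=-903.03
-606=-606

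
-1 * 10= -10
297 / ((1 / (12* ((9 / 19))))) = 32076 / 19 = 1688.21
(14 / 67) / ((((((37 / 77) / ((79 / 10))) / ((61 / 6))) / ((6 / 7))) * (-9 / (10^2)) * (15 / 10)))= -14842520 / 66933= -221.75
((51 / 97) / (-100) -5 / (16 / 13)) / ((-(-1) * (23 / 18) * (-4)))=1420461 / 1784800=0.80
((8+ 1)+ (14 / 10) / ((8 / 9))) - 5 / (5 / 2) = 343 / 40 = 8.58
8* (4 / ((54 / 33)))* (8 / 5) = 1408 / 45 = 31.29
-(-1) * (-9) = -9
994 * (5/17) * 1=4970/17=292.35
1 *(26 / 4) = 13 / 2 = 6.50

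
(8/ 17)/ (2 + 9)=8/ 187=0.04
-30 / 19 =-1.58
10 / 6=5 / 3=1.67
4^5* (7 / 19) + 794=22254 / 19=1171.26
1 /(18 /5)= 5 /18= 0.28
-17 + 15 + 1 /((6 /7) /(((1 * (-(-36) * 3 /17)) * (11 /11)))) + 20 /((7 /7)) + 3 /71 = 30723 /1207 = 25.45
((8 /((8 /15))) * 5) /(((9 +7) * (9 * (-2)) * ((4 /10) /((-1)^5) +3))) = -125 /1248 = -0.10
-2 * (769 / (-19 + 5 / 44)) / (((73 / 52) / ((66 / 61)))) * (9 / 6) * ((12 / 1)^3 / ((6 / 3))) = 100332131328 / 1233481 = 81340.64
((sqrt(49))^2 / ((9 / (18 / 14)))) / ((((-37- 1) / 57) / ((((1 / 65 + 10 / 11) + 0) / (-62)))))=13881 / 88660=0.16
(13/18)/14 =0.05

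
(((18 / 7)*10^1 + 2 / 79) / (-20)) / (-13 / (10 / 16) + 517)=-7117 / 2743986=-0.00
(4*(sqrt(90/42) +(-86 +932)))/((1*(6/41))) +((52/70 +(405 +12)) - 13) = 23568.75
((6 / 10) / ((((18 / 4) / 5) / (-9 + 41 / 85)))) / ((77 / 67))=-97016 / 19635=-4.94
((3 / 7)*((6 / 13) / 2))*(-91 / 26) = -0.35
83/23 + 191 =4476/23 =194.61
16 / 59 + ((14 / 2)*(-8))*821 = -2712568 / 59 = -45975.73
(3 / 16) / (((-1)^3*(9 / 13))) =-13 / 48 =-0.27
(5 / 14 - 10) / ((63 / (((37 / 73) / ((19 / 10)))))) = -2775 / 67963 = -0.04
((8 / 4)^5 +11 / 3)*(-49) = -5243 / 3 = -1747.67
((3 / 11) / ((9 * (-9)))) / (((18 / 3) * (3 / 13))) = -13 / 5346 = -0.00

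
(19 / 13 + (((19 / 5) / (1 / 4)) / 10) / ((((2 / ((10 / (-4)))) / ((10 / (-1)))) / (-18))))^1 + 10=-4297 / 13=-330.54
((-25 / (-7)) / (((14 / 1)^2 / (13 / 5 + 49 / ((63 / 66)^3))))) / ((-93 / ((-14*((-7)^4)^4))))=26982136063193395 / 5022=5372786950058.42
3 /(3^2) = 1 /3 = 0.33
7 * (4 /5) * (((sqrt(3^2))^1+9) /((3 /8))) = 896 /5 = 179.20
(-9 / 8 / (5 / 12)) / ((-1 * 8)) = 27 / 80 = 0.34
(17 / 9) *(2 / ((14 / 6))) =34 / 21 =1.62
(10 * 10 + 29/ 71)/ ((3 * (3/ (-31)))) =-220999/ 639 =-345.85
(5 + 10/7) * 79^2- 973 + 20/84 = 822107/21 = 39147.95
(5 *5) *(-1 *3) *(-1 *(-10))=-750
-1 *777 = -777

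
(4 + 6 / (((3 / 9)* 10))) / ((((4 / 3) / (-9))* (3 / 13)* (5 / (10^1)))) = -3393 / 10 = -339.30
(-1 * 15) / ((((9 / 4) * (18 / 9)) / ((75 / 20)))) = -25 / 2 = -12.50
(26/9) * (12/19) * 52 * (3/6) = 2704/57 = 47.44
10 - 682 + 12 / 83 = -55764 / 83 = -671.86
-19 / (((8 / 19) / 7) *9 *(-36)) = 2527 / 2592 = 0.97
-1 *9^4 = -6561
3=3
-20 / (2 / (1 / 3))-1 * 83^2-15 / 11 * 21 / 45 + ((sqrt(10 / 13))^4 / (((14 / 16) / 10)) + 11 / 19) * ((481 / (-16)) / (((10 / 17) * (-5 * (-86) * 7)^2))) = -570122628631126841 / 82710740112000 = -6892.97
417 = 417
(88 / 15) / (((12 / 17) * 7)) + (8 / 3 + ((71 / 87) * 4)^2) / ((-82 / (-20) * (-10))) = 9366494 / 10861515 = 0.86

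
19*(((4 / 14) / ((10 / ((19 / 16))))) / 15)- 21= -176039 / 8400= -20.96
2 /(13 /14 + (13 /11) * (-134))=-308 /24245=-0.01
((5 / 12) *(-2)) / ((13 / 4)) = -10 / 39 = -0.26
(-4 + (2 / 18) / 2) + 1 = -2.94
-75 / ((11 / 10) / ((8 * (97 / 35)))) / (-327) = 38800 / 8393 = 4.62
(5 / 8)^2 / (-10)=-0.04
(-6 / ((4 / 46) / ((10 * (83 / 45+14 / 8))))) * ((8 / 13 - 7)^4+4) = -707927339765 / 171366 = -4131083.99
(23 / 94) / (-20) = -23 / 1880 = -0.01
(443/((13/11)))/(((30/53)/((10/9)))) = 258269/351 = 735.81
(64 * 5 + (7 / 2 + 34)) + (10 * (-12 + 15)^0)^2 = 915 / 2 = 457.50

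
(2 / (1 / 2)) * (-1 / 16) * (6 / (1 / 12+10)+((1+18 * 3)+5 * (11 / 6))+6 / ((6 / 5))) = -50647 / 2904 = -17.44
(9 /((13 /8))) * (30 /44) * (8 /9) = 3.36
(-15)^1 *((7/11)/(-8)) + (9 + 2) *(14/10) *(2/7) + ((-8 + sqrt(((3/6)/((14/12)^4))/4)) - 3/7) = -8733/3080 + 9 *sqrt(2)/49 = -2.58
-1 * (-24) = 24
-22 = -22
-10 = -10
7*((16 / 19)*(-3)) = -336 / 19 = -17.68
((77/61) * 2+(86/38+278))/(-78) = -327751/90402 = -3.63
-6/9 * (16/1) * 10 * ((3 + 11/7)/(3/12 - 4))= 8192/63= 130.03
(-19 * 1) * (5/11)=-95/11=-8.64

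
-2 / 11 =-0.18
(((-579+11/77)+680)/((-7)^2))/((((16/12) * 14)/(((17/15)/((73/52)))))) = 78234/876365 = 0.09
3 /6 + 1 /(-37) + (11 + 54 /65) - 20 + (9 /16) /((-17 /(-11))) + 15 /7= -23763023 /4579120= -5.19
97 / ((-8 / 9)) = -873 / 8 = -109.12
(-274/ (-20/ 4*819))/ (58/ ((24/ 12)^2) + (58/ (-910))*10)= 548/ 113535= 0.00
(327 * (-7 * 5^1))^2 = 130988025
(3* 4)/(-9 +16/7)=-84/47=-1.79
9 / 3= 3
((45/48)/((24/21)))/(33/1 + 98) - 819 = -13732887/16768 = -818.99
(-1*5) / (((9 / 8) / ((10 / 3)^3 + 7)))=-47560 / 243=-195.72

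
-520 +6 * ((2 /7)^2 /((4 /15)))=-25390 /49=-518.16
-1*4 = -4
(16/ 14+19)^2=19881/ 49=405.73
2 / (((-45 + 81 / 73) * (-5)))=73 / 8010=0.01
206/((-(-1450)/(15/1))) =309/145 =2.13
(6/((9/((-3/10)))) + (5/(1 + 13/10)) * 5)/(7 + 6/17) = 20859/14375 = 1.45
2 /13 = 0.15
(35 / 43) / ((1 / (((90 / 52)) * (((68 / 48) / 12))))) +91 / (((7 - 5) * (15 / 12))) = 3270491 / 89440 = 36.57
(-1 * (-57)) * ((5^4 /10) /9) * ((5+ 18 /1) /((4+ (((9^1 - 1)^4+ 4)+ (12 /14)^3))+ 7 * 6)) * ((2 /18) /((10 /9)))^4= 149891 /682701120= 0.00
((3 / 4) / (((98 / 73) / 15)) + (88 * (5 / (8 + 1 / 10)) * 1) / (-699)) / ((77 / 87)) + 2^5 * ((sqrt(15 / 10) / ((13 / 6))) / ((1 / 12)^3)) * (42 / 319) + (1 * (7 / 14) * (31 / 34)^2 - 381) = -7639024595113 / 20579062581 + 6967296 * sqrt(6) / 4147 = 3744.14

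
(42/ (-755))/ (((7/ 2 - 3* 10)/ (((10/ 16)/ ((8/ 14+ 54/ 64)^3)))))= 118013952/ 254935669039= 0.00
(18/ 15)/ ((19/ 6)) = 36/ 95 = 0.38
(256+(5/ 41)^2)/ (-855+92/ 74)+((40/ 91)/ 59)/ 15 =-256052702327/ 855299562663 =-0.30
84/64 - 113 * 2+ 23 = -3227/16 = -201.69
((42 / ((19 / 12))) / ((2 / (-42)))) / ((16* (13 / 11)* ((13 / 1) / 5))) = -72765 / 6422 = -11.33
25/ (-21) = -25/ 21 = -1.19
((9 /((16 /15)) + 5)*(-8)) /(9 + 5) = -215 /28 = -7.68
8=8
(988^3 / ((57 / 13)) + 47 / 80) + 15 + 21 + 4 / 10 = 52789876397 / 240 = 219957818.32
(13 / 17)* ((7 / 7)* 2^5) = 416 / 17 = 24.47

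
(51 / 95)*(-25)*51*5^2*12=-3901500 / 19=-205342.11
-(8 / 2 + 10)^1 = -14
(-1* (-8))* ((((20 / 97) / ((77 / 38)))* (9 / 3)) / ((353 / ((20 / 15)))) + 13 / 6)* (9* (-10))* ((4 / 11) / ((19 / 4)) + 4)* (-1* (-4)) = -14024661989760 / 551040413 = -25451.24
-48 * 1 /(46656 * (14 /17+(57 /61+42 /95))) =-98515 /210670308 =-0.00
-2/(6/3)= -1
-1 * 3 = -3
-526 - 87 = -613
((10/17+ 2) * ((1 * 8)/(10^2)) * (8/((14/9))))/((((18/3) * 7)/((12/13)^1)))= 6336/270725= 0.02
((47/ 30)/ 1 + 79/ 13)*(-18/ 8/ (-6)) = 2981/ 1040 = 2.87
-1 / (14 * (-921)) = 1 / 12894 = 0.00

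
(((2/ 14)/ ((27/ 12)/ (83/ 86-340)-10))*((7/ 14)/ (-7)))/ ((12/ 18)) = 0.00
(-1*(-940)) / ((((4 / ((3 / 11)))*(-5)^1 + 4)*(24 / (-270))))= 31725 / 208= 152.52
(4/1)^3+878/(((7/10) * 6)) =5734/21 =273.05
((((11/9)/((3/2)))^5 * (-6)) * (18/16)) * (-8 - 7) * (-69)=-2509.22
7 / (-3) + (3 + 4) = 14 / 3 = 4.67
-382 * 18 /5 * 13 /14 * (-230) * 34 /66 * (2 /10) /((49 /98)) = 60520.71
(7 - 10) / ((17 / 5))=-15 / 17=-0.88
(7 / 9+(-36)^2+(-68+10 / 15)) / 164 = 11065 / 1476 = 7.50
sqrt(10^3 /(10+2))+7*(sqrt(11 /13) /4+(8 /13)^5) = 229376 /371293+7*sqrt(143) /52+5*sqrt(30) /3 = 11.36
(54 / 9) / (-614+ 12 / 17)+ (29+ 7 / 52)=607311 / 20852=29.12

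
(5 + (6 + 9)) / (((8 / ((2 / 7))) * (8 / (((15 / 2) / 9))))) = 0.07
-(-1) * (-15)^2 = 225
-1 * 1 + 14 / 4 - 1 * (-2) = 9 / 2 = 4.50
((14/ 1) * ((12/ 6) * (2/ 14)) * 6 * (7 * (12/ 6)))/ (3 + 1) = 84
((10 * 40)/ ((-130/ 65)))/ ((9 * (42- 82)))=5/ 9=0.56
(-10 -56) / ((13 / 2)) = -132 / 13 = -10.15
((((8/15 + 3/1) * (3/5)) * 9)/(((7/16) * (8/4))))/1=3816/175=21.81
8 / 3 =2.67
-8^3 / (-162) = 256 / 81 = 3.16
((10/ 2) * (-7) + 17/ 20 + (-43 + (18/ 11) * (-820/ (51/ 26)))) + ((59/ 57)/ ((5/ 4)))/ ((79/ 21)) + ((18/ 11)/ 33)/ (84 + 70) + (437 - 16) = -323323005723/ 950967556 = -339.99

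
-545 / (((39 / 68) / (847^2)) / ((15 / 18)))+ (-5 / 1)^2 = -66467940925 / 117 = -568102059.19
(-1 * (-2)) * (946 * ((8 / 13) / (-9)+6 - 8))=-457864 / 117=-3913.37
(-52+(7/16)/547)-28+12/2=-647641/8752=-74.00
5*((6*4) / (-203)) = -120 / 203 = -0.59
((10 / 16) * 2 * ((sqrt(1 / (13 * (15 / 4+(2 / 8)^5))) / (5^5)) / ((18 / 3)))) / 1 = 4 * sqrt(49933) / 93624375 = 0.00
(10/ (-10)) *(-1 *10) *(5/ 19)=50/ 19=2.63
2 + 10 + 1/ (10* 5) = 601/ 50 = 12.02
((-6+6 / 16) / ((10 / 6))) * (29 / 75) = -261 / 200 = -1.30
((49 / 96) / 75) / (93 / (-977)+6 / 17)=813841 / 30823200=0.03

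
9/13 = 0.69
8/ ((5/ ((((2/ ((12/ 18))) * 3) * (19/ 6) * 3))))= 684/ 5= 136.80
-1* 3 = -3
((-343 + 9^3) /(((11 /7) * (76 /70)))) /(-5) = -9457 /209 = -45.25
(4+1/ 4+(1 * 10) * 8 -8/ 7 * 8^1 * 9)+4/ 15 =2.23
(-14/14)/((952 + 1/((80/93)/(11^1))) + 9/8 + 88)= -80/84313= -0.00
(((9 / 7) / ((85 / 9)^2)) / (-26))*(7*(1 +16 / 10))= -729 / 72250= -0.01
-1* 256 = -256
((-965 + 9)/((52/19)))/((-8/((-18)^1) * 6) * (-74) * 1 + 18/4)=27246/15041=1.81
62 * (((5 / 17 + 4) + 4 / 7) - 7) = -15748 / 119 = -132.34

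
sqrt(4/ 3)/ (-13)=-2 *sqrt(3)/ 39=-0.09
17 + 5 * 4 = 37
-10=-10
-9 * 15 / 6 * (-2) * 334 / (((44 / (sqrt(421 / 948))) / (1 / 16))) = 2505 * sqrt(99777) / 55616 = 14.23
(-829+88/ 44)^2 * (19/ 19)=683929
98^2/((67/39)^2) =14607684/4489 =3254.11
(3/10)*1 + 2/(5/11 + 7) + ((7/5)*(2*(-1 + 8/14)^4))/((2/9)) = 139697/140630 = 0.99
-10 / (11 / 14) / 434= -10 / 341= -0.03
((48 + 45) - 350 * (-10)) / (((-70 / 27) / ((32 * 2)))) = -3104352 / 35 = -88695.77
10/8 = 5/4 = 1.25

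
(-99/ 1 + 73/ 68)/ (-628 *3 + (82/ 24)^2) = 239724/ 4583455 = 0.05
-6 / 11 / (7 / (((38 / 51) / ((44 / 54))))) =-1026 / 14399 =-0.07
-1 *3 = -3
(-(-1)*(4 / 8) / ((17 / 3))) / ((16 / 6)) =0.03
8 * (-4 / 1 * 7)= -224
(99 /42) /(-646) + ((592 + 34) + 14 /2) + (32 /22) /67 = 4219336307 /6665428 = 633.02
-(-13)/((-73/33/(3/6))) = -429/146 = -2.94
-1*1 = -1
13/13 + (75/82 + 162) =13441/82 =163.91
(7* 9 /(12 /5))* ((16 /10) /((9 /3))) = 14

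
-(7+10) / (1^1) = -17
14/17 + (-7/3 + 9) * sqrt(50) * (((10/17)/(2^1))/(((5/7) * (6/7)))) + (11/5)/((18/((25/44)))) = 23.54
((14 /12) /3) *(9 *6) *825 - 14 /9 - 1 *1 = 155902 /9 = 17322.44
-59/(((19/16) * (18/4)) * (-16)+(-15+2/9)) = 1062/1805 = 0.59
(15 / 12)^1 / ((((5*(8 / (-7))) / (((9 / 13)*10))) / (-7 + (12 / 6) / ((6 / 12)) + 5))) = -3.03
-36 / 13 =-2.77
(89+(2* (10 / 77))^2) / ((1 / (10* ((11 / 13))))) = 5280810 / 7007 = 753.65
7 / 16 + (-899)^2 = 12931223 / 16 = 808201.44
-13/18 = -0.72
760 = 760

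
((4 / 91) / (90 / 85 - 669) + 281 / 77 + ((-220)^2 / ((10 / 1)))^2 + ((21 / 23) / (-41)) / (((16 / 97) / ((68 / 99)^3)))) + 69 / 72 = 2812458046874293379839 / 120059144651160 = 23425604.56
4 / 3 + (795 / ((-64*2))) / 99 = 1789 / 1408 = 1.27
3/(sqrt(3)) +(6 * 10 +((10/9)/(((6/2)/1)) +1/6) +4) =sqrt(3) +3485/54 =66.27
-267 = -267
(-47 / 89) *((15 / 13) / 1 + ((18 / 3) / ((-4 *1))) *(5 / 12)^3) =-735785 / 1332864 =-0.55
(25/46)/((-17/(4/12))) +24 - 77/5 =8.59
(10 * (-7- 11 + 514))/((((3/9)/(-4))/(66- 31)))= -2083200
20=20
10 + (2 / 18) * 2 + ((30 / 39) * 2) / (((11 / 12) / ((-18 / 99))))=9.92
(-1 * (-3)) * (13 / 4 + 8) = 135 / 4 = 33.75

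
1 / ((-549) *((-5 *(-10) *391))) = -0.00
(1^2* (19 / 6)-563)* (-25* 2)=83975 / 3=27991.67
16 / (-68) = -4 / 17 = -0.24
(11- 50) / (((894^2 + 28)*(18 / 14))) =-0.00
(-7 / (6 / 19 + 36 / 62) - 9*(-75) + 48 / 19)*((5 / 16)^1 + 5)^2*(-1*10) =-242709677875 / 1284096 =-189012.10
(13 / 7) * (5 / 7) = 1.33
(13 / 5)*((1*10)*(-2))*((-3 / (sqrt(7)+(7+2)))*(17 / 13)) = 918 / 37 - 102*sqrt(7) / 37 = 17.52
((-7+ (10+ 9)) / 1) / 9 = 4 / 3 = 1.33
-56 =-56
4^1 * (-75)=-300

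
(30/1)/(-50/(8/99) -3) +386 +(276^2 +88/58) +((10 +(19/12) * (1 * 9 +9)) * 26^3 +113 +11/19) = 344115851884/456779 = 753353.05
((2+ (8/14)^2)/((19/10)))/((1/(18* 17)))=18360/49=374.69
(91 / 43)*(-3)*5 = -1365 / 43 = -31.74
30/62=15/31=0.48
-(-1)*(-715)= -715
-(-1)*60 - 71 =-11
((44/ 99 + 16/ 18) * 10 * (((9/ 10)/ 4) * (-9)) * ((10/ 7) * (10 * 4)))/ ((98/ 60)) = -324000/ 343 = -944.61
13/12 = 1.08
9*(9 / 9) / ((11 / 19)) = 171 / 11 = 15.55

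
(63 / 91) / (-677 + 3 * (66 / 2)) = -9 / 7514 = -0.00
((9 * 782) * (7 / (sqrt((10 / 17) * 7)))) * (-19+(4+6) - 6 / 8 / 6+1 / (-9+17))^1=-31671 * sqrt(1190) / 5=-218506.95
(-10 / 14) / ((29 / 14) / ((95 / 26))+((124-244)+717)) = -475 / 397382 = -0.00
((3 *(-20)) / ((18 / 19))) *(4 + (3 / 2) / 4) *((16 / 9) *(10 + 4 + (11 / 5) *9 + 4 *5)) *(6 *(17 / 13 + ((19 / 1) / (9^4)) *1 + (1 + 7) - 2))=-892338485360 / 767637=-1162448.51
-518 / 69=-7.51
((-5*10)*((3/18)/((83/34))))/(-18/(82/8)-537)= 0.01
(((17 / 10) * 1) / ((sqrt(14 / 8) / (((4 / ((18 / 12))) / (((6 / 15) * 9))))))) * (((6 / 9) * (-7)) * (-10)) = 44.42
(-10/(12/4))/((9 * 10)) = -1/27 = -0.04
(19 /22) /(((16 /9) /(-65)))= -11115 /352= -31.58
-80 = -80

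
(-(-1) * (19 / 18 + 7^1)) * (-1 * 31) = -4495 / 18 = -249.72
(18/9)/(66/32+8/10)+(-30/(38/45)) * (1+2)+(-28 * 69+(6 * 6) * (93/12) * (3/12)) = -34253339/17404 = -1968.13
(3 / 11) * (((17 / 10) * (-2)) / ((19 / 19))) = -51 / 55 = -0.93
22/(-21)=-22/21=-1.05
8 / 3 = 2.67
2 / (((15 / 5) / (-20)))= -40 / 3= -13.33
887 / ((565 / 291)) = 456.84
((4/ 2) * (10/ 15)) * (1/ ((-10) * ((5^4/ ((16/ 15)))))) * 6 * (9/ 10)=-96/ 78125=-0.00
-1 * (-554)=554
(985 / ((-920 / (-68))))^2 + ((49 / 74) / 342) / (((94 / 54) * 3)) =185290653381 / 34957378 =5300.47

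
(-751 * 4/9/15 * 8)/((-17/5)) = 24032/459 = 52.36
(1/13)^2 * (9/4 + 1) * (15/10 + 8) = 19/104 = 0.18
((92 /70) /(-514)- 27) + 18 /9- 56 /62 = -7223698 /278845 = -25.91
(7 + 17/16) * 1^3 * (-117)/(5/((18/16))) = -135837/640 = -212.25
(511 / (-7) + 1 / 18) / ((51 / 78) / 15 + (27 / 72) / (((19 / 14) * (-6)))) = 6486220 / 219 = 29617.44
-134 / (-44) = 67 / 22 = 3.05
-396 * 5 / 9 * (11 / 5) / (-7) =484 / 7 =69.14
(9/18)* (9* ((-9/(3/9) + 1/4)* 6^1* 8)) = -5778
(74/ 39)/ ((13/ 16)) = 1184/ 507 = 2.34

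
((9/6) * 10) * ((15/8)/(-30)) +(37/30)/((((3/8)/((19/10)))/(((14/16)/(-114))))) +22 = 226957/10800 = 21.01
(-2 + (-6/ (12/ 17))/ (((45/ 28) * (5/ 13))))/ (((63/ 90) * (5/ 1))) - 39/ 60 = -32447/ 6300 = -5.15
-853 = -853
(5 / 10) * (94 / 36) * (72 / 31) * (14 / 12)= 329 / 93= 3.54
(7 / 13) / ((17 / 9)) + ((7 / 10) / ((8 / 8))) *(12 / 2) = 4956 / 1105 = 4.49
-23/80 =-0.29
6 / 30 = 1 / 5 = 0.20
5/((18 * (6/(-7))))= -35/108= -0.32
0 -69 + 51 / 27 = -604 / 9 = -67.11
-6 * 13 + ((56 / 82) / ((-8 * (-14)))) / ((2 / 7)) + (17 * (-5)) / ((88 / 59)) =-243481 / 1804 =-134.97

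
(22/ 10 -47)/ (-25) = 224/ 125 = 1.79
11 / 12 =0.92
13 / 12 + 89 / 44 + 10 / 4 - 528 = -17239 / 33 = -522.39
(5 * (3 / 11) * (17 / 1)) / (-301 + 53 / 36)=-9180 / 118613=-0.08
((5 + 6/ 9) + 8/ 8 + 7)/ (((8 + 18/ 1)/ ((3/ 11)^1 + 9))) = 697/ 143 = 4.87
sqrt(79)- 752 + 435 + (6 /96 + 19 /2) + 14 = -4695 /16 + sqrt(79) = -284.55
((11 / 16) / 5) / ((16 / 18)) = 99 / 640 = 0.15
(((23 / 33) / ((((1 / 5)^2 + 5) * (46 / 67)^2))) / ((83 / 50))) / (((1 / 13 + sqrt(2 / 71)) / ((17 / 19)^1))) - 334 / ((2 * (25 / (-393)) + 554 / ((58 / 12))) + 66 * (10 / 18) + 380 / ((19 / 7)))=-56581101847370447 / 33405481583740728 + 8060560625 * sqrt(142) / 80535112812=-0.50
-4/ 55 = -0.07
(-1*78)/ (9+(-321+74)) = 39/ 119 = 0.33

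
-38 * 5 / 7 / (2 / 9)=-855 / 7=-122.14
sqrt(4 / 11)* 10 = 20* sqrt(11) / 11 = 6.03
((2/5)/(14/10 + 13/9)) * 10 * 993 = 44685/32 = 1396.41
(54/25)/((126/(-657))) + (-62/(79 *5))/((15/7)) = -94033/8295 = -11.34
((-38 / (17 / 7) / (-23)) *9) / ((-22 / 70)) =-83790 / 4301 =-19.48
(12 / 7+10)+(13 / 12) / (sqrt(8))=13 *sqrt(2) / 48+82 / 7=12.10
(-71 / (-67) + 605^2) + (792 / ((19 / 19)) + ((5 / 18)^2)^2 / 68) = 175438314087955 / 478270656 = 366818.06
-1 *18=-18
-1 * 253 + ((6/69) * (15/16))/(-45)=-139657/552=-253.00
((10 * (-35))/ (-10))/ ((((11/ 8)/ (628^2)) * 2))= 55213760/ 11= 5019432.73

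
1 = 1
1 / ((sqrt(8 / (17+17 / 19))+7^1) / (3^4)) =48195 / 4127 - 81 * sqrt(3230) / 4127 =10.56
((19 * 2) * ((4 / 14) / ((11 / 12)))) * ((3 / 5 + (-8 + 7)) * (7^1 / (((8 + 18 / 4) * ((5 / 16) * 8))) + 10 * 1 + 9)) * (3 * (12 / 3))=-52596864 / 48125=-1092.92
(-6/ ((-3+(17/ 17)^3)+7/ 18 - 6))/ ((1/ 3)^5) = 26244/ 137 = 191.56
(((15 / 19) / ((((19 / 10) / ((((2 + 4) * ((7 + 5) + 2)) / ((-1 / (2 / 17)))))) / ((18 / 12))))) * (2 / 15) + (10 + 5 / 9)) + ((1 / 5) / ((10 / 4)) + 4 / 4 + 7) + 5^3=197201566 / 1380825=142.81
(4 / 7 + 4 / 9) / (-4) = -16 / 63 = -0.25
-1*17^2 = -289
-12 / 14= -6 / 7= -0.86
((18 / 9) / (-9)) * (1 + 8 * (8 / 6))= -70 / 27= -2.59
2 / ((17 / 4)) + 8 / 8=25 / 17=1.47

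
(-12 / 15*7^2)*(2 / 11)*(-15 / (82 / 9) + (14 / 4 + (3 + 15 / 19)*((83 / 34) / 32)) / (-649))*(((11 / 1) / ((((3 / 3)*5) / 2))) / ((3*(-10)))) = -5566400539 / 3223015125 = -1.73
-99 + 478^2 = 228385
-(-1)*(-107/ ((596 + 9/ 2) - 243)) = -214/ 715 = -0.30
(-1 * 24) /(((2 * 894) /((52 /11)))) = -104 /1639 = -0.06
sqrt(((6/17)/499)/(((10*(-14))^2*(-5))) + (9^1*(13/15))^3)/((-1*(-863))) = sqrt(16733193072334230)/5124580300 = 0.03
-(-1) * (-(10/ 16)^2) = -25/ 64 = -0.39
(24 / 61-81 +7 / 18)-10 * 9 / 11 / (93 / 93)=-1067689 / 12078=-88.40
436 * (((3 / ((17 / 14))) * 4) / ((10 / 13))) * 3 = 1428336 / 85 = 16803.95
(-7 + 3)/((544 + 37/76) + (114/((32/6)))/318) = -64448/8773855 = -0.01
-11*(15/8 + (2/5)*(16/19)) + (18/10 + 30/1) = 5677/760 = 7.47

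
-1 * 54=-54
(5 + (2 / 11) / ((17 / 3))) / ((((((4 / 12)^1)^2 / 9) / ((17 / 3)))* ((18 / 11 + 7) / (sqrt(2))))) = 25407* sqrt(2) / 95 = 378.22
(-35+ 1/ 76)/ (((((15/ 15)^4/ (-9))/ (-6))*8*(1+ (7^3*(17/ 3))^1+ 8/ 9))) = -646137/ 5323040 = -0.12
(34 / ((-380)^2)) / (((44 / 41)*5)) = 697 / 15884000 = 0.00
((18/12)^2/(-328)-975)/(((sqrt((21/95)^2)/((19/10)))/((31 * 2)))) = -4771875973/9184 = -519585.80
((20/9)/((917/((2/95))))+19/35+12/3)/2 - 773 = -1208556311/1568070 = -770.73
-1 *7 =-7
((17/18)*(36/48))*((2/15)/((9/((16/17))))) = 4/405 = 0.01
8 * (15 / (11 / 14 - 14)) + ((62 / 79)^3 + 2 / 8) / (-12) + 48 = 11341780231 / 291879088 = 38.86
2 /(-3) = -2 /3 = -0.67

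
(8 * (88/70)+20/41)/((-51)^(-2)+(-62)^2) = 39358332/14347481575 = 0.00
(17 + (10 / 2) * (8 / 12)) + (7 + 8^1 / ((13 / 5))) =1186 / 39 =30.41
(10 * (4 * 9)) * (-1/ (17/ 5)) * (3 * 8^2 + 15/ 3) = -354600/ 17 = -20858.82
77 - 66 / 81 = 2057 / 27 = 76.19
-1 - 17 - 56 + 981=907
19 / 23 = 0.83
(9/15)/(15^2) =1/375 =0.00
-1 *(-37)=37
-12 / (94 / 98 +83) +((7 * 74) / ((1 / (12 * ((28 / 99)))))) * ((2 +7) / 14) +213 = 2762631 / 2057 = 1343.04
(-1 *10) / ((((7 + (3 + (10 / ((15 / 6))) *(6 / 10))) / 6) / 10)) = -1500 / 31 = -48.39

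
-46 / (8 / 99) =-2277 / 4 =-569.25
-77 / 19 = -4.05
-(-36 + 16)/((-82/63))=-630/41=-15.37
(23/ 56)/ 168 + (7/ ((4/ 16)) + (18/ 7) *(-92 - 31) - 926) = -11423977/ 9408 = -1214.28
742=742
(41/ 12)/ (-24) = -41/ 288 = -0.14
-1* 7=-7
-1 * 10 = -10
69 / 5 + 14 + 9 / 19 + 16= 4206 / 95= 44.27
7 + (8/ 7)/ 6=151/ 21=7.19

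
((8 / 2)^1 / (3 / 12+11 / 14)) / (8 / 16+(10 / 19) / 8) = 8512 / 1247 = 6.83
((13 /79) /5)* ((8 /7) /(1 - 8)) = -104 /19355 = -0.01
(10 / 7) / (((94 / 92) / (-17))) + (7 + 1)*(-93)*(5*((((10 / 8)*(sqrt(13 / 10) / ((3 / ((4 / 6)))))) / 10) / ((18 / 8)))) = -76.13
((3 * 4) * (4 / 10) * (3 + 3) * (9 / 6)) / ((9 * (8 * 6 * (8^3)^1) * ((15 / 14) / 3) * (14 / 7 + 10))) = 7 / 153600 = 0.00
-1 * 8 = -8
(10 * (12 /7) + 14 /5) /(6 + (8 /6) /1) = 1047 /385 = 2.72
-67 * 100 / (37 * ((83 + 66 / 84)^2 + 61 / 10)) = -6566000 / 254768051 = -0.03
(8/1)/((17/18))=144/17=8.47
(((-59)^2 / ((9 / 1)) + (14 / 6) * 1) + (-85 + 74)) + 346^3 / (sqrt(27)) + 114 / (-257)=873545 / 2313 + 41421736 * sqrt(3) / 9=7971994.48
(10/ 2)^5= 3125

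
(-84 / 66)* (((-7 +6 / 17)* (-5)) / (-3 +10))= -6.04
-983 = -983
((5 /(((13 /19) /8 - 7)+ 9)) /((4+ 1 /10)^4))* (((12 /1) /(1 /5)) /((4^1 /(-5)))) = -570000000 /895766237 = -0.64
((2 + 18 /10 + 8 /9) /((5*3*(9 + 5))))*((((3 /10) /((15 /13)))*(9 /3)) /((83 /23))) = 63089 /13072500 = 0.00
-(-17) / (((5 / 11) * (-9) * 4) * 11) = -17 / 180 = -0.09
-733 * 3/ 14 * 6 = -942.43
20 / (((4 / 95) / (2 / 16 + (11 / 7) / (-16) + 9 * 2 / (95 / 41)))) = 414705 / 112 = 3702.72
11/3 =3.67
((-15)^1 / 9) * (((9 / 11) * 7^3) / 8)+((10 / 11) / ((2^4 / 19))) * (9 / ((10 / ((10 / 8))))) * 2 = -19725 / 352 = -56.04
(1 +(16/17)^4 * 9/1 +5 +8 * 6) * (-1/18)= -283331/83521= -3.39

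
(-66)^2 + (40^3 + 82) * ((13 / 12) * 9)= 1258311 / 2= 629155.50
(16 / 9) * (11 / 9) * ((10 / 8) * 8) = 1760 / 81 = 21.73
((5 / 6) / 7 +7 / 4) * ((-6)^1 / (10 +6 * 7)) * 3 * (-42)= 27.17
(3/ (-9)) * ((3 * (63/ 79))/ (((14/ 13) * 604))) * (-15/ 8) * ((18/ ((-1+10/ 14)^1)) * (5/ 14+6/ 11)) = -2195505/ 16796032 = -0.13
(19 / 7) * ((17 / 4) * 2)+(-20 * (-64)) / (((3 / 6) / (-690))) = -24729277 / 14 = -1766376.93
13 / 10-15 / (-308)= 2077 / 1540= 1.35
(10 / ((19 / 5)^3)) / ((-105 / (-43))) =0.07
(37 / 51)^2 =1369 / 2601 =0.53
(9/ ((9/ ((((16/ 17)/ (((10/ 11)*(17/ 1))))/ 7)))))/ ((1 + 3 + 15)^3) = 88/ 69378785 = 0.00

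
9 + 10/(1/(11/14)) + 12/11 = 1382/77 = 17.95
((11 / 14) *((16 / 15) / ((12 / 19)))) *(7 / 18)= 209 / 405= 0.52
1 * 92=92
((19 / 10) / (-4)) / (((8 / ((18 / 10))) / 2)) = -171 / 800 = -0.21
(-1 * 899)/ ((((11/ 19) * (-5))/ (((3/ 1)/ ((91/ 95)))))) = 973617/ 1001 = 972.64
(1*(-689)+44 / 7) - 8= -4835 / 7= -690.71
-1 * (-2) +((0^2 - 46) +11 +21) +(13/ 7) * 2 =-58/ 7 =-8.29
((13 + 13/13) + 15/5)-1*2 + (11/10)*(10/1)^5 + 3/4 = 440063/4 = 110015.75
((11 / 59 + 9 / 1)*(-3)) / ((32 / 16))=-813 / 59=-13.78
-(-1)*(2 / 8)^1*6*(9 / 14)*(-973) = -3753 / 4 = -938.25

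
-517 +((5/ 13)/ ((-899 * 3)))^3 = -22282475586834302/ 43099565931981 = -517.00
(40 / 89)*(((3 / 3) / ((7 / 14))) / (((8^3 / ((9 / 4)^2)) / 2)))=405 / 22784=0.02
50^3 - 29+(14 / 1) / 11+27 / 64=87980777 / 704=124972.69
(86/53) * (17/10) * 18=13158/265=49.65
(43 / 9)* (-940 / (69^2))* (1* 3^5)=-121260 / 529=-229.22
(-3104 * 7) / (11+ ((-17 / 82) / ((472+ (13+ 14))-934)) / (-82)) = -1975.27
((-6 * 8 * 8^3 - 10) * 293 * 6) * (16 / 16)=-43222188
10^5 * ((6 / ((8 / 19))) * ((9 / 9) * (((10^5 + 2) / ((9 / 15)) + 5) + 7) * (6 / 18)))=79173950000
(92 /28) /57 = 23 /399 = 0.06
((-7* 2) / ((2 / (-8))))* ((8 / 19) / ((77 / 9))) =2.76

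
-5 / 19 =-0.26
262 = 262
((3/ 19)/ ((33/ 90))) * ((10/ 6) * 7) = 1050/ 209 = 5.02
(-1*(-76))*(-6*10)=-4560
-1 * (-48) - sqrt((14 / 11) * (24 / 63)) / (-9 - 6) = 4 * sqrt(33) / 495 +48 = 48.05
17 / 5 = 3.40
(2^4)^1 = 16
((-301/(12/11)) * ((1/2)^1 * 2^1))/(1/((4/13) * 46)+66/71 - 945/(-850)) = -919166710/7035729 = -130.64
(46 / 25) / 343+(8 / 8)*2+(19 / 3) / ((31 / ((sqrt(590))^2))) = 97724978 / 797475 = 122.54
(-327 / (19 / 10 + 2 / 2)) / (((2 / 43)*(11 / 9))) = -632745 / 319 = -1983.53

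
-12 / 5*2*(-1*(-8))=-192 / 5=-38.40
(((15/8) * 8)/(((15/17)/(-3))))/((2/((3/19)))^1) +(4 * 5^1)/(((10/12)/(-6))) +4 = -5473/38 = -144.03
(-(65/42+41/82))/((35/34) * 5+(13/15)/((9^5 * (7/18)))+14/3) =-47960910/229865519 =-0.21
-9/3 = -3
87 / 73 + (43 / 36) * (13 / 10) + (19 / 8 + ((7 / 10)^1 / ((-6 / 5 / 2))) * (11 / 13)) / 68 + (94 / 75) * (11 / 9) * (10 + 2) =21.15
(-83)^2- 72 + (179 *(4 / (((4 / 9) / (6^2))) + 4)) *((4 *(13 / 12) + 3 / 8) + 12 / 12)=1025894 / 3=341964.67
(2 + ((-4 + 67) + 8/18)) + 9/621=13550/207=65.46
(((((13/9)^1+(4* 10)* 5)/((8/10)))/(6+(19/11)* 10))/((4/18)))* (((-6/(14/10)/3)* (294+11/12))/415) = -50413055/1019904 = -49.43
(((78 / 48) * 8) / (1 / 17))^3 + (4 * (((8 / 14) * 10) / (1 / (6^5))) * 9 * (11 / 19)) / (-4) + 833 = 1404901342 / 133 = 10563167.98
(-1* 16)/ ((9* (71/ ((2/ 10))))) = -16/ 3195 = -0.01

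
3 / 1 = 3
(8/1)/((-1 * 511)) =-8/511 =-0.02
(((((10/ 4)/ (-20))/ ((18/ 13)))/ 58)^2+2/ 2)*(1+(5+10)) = 69756073/ 4359744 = 16.00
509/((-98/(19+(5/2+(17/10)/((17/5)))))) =-5599/49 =-114.27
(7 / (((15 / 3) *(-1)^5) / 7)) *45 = -441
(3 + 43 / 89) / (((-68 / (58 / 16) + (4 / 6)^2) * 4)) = -8091 / 170168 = -0.05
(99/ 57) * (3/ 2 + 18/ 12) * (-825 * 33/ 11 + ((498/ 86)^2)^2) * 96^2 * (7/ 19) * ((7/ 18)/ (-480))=119461592039328/ 6170935805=19358.75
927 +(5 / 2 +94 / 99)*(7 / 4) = 738965 / 792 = 933.04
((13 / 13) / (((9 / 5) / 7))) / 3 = 35 / 27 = 1.30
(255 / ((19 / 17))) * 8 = 34680 / 19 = 1825.26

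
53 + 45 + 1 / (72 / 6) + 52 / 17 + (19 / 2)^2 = 9761 / 51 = 191.39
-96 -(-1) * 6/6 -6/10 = -478/5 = -95.60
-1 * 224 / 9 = -224 / 9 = -24.89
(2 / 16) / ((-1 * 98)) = -1 / 784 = -0.00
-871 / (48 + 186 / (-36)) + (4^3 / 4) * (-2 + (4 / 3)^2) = -55258 / 2313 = -23.89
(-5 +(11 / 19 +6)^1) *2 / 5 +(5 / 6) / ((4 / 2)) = 239 / 228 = 1.05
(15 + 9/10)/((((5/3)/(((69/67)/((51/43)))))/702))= 165585303/28475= 5815.11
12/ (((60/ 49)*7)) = 1.40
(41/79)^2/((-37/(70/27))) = -0.02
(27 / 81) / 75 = 1 / 225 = 0.00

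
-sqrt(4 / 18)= -sqrt(2) / 3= -0.47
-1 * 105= -105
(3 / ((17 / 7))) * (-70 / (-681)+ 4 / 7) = 3214 / 3859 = 0.83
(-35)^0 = 1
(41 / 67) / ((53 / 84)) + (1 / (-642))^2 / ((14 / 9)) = 0.97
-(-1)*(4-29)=-25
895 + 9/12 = 3583/4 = 895.75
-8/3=-2.67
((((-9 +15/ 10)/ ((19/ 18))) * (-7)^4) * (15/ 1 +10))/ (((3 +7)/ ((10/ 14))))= -1157625/ 38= -30463.82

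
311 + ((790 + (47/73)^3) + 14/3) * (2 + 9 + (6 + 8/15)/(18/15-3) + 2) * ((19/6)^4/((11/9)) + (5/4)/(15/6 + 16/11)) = 80992675380985271/131587334352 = 615505.10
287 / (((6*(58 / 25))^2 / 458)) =41076875 / 60552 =678.37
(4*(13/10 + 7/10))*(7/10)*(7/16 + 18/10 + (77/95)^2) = 2925713/180500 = 16.21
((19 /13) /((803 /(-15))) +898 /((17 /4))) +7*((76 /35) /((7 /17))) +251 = 3100516156 /6211205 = 499.18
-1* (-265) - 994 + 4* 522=1359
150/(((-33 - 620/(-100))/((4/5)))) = -300/67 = -4.48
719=719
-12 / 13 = -0.92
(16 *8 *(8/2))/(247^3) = 512/15069223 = 0.00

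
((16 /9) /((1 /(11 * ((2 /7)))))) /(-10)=-176 /315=-0.56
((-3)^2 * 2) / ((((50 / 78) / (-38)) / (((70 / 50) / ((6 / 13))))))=-404586 / 125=-3236.69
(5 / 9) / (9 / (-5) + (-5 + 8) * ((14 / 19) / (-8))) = -1900 / 7101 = -0.27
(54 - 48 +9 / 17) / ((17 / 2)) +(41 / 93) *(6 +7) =174683 / 26877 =6.50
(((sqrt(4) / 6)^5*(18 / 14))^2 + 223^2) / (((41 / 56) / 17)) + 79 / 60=4831730848739 / 4184460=1154684.44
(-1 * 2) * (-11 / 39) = 0.56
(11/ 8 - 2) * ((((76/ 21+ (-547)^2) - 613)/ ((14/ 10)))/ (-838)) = 9797800/ 61593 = 159.07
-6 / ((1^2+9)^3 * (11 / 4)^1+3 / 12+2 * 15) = -8 / 3707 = -0.00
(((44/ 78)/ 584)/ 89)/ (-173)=-11/ 175341036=-0.00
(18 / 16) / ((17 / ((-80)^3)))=-576000 / 17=-33882.35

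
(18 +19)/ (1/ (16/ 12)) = 148/ 3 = 49.33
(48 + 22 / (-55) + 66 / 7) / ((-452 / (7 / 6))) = -499 / 3390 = -0.15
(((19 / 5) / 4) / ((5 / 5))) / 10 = 19 / 200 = 0.10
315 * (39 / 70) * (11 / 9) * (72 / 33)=468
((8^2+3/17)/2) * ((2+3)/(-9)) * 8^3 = -1396480/153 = -9127.32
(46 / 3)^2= 2116 / 9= 235.11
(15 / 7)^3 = 3375 / 343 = 9.84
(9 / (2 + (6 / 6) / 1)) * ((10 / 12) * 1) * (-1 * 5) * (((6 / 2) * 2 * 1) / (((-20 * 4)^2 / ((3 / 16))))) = -9 / 4096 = -0.00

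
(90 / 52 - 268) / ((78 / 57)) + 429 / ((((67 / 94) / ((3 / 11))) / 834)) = 6191683453 / 45292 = 136705.90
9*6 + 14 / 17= 932 / 17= 54.82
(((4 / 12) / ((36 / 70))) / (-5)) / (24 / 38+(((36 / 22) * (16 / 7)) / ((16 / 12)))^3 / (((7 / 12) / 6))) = -425032223 / 746530392600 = -0.00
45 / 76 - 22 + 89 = 5137 / 76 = 67.59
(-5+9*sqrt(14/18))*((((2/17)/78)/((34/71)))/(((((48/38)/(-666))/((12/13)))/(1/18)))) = 249565/586092-49913*sqrt(7)/195364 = -0.25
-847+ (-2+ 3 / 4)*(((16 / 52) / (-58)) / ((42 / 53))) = -26822531 / 31668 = -846.99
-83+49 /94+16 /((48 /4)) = -22883 /282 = -81.15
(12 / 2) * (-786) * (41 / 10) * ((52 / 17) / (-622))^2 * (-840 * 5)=1963.97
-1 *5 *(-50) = 250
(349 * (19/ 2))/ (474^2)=6631/ 449352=0.01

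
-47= -47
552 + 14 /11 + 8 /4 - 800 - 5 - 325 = -6322 /11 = -574.73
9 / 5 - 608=-3031 / 5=-606.20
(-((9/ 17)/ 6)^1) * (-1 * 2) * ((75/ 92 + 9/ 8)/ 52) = 63/ 9568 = 0.01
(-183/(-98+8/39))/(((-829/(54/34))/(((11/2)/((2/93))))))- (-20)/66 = -0.61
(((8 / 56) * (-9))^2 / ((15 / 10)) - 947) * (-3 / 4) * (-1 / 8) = -139047 / 1568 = -88.68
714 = 714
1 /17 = 0.06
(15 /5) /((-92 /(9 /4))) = -27 /368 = -0.07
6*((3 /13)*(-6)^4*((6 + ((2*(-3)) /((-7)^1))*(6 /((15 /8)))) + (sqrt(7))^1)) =23328*sqrt(7) /13 + 7138368 /455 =20436.42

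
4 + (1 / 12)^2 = 4.01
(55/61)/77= 5/427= 0.01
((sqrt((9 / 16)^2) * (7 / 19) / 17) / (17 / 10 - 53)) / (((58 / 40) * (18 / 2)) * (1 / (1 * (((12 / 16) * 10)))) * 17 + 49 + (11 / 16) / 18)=-10500 / 3473854987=-0.00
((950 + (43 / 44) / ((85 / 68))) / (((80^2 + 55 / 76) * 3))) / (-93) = -1324756 / 2488217325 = -0.00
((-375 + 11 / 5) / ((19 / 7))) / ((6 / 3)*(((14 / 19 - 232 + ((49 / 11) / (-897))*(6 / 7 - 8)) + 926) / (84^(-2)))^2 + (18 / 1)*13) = -0.00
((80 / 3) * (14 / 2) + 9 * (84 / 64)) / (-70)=-1361 / 480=-2.84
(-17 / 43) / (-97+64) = 17 / 1419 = 0.01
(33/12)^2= 7.56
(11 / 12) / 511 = 11 / 6132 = 0.00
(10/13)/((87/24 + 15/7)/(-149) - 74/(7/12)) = -83440/13764647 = -0.01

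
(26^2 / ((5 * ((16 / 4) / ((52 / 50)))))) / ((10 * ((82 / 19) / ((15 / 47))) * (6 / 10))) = 41743 / 96350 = 0.43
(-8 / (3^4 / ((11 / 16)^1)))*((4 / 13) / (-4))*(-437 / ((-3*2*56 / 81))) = 4807 / 8736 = 0.55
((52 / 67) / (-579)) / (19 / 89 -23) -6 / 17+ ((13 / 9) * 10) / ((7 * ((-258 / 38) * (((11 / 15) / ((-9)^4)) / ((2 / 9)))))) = -51487572629539 / 85158122049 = -604.61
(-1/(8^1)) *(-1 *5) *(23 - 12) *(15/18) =275/48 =5.73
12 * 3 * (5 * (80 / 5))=2880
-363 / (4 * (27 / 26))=-1573 / 18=-87.39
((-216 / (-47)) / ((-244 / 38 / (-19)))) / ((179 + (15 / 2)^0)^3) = 361 / 154818000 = 0.00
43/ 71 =0.61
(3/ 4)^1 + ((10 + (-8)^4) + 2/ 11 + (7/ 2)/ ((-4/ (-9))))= 362103/ 88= 4114.81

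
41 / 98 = 0.42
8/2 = 4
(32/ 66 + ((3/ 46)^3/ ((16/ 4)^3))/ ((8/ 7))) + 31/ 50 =45425699093/ 41114726400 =1.10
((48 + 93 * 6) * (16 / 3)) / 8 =404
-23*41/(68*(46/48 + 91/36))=-16974/4267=-3.98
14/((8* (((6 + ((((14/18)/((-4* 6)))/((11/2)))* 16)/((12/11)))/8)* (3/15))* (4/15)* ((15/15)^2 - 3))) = -42525/1916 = -22.19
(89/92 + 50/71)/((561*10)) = 10919/36644520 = 0.00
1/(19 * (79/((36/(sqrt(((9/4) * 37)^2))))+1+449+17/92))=368/4425043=0.00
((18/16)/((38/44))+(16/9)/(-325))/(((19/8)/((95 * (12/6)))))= 1153436/11115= 103.77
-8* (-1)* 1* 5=40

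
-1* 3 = -3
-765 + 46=-719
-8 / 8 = -1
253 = 253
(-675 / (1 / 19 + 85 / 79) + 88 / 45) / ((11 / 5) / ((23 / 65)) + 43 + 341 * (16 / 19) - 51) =-19858941911 / 9506567070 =-2.09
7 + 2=9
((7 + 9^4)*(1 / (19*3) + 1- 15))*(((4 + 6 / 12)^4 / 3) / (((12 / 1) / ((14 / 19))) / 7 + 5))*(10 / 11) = -116867859885 / 75031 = -1557594.33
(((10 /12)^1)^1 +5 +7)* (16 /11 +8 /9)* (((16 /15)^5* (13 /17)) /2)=5534384128 /348553125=15.88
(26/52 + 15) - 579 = -1127/2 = -563.50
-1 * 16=-16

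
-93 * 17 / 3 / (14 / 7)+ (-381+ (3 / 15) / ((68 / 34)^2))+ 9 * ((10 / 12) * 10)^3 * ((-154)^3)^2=4168447601779961333 / 60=69474126696332688.88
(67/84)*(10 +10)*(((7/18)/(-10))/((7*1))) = -67/756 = -0.09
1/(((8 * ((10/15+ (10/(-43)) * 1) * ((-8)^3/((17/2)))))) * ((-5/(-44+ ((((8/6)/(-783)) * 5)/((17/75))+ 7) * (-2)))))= -16577317/299335680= -0.06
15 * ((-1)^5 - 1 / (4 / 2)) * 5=-225 / 2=-112.50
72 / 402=12 / 67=0.18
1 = 1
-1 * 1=-1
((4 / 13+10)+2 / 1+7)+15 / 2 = 697 / 26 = 26.81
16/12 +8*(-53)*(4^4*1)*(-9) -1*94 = 2930410/3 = 976803.33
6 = 6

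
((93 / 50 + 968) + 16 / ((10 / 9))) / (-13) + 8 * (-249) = -1344013 / 650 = -2067.71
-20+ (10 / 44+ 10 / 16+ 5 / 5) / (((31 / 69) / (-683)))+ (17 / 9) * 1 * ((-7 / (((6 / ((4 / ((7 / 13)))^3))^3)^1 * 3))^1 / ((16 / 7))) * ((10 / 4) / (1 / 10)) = -25184510825298192667 / 1637789846616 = -15377132.10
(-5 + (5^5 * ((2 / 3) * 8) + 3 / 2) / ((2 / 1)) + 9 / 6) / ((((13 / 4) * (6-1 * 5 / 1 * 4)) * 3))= -14281 / 234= -61.03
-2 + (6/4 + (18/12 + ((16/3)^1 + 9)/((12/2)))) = 61/18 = 3.39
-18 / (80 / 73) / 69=-0.24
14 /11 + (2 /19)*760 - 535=-4991 /11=-453.73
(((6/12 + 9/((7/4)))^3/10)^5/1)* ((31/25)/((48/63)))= 3047942.93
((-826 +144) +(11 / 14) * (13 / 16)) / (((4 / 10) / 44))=-8394375 / 112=-74949.78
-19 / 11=-1.73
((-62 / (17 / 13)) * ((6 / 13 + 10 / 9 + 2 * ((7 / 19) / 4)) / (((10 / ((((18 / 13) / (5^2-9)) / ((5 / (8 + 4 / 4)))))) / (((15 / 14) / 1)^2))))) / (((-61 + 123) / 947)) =-599158377 / 26336128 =-22.75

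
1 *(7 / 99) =7 / 99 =0.07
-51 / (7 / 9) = -459 / 7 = -65.57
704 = 704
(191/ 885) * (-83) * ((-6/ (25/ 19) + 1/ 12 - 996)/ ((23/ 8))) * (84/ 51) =266457350824/ 25952625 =10267.07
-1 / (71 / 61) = -61 / 71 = -0.86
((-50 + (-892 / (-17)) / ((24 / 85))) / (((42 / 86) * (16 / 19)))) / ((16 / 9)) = 665855 / 3584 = 185.79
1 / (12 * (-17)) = -1 / 204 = -0.00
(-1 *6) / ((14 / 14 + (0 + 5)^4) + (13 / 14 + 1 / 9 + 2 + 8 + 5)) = -756 / 80897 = -0.01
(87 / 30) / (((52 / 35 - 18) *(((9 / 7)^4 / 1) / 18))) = -487403 / 421362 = -1.16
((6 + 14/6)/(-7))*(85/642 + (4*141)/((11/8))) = -72440975/148302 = -488.47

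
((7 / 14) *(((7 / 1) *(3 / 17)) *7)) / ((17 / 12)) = 882 / 289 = 3.05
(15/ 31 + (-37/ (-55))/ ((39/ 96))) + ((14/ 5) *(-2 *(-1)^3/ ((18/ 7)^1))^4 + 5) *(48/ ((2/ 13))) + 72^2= 342515278991/ 48474855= 7065.83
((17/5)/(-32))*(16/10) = -17/100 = -0.17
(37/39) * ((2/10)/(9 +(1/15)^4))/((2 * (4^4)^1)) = 124875/3032646656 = 0.00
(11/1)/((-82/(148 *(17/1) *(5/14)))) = -34595/287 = -120.54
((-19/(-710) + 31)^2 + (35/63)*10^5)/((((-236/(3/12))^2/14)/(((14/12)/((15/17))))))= 213595770476977/181934771328000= 1.17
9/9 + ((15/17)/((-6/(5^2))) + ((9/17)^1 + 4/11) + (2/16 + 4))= 3503/1496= 2.34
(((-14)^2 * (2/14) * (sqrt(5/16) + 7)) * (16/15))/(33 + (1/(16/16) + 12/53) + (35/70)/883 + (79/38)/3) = 6.47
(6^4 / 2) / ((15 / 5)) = 216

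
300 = 300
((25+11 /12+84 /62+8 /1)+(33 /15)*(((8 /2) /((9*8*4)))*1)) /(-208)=-393971 /2321280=-0.17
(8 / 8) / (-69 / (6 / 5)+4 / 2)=-2 / 111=-0.02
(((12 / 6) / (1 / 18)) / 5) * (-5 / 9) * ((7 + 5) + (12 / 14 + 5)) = -500 / 7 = -71.43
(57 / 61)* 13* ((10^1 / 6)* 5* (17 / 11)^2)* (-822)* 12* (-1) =17603047800 / 7381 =2384913.67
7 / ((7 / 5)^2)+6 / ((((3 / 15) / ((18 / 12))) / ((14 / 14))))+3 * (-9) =151 / 7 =21.57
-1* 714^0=-1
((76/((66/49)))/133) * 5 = 70/33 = 2.12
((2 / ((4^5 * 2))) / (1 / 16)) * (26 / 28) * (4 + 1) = 65 / 896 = 0.07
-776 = -776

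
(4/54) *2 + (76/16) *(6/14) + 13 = 11479/756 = 15.18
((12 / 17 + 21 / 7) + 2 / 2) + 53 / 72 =6661 / 1224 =5.44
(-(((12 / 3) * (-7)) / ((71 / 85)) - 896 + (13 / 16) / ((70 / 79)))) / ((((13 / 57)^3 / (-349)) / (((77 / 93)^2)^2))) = -295894459480489641233 / 23049163236320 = -12837535.86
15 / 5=3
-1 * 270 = -270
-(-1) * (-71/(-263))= 71/263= 0.27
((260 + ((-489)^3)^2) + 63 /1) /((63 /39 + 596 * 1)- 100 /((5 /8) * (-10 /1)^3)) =4443615937269887300 /194277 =22872578520719.83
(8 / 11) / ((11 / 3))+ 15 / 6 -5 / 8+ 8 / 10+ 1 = 18747 / 4840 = 3.87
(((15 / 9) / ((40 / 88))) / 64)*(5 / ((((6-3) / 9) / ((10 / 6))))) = 275 / 192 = 1.43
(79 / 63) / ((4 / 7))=2.19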